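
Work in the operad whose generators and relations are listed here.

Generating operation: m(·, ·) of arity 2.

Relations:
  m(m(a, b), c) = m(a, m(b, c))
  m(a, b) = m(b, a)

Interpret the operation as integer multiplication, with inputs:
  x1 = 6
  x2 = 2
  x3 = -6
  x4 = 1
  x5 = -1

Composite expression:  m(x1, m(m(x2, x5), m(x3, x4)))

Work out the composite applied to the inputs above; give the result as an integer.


72

m(x2, x5) = -2
m(x3, x4) = -6
m(m(x2, x5), m(x3, x4)) = 12
m(x1, m(m(x2, x5), m(x3, x4))) = 72


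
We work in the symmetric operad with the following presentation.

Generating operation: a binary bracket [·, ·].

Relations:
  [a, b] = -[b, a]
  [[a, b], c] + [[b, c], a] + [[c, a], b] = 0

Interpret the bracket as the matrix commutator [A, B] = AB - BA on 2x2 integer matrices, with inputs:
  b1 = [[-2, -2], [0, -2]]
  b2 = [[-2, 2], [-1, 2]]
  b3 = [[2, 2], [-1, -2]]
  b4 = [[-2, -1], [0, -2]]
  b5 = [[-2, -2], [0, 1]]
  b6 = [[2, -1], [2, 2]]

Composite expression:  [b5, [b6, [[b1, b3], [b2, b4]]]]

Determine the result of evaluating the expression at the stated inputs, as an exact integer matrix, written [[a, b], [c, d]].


[[0, -256], [0, 0]]

[b1, b3] = [[2, 8], [0, -2]]
[b2, b4] = [[-1, 4], [0, 1]]
[[b1, b3], [b2, b4]] = [[0, 32], [0, 0]]
[b6, [[b1, b3], [b2, b4]]] = [[-64, 0], [0, 64]]
[b5, [b6, [[b1, b3], [b2, b4]]]] = [[0, -256], [0, 0]]


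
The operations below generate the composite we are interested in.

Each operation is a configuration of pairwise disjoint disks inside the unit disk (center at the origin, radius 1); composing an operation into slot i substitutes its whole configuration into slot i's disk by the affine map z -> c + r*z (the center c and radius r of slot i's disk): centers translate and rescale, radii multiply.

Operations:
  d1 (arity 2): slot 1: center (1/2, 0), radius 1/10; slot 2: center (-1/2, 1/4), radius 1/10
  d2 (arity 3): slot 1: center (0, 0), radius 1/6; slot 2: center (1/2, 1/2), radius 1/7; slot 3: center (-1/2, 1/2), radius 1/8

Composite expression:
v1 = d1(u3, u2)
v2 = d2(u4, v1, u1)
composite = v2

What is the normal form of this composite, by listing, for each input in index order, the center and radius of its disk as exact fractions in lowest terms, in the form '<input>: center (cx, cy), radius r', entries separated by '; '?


u1: center (-1/2, 1/2), radius 1/8; u2: center (3/7, 15/28), radius 1/70; u3: center (4/7, 1/2), radius 1/70; u4: center (0, 0), radius 1/6

Follow each u-input down from d2: c' goes to c + r*c', radius to r*r'.
input u4: applying the 1 nested substitution gives center (0, 0), radius 1/6
input u3: applying the 2 nested substitutions gives center (4/7, 1/2), radius 1/70
input u2: applying the 2 nested substitutions gives center (3/7, 15/28), radius 1/70
input u1: applying the 1 nested substitution gives center (-1/2, 1/2), radius 1/8


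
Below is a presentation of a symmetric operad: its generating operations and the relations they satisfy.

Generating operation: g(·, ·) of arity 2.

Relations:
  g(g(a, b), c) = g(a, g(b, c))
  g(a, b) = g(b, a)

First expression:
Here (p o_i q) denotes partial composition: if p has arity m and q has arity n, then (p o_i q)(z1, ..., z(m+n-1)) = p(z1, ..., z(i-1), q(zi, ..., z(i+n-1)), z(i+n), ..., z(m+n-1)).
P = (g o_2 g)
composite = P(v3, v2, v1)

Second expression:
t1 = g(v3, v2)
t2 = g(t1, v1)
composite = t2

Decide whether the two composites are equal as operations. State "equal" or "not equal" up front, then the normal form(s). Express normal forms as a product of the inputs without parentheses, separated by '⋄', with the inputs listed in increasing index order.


equal: each reduces to v1 ⋄ v2 ⋄ v3

In normal form, the first expression is v1 ⋄ v2 ⋄ v3
In normal form, the second expression is v1 ⋄ v2 ⋄ v3
The forms coincide; equal.


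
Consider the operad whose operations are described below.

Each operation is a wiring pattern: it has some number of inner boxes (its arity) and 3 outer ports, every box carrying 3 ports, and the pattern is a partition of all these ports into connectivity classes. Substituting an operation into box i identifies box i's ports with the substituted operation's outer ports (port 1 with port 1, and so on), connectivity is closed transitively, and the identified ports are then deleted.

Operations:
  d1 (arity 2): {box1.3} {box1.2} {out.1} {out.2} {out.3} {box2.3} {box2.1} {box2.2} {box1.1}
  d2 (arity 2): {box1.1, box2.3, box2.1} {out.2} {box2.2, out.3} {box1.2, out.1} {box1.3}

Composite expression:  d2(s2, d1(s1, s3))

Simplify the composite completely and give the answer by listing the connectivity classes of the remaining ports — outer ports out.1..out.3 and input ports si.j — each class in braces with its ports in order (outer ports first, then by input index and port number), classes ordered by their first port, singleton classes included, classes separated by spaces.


{out.1, s2.2} {out.2} {out.3} {s1.1} {s1.2} {s1.3} {s2.1} {s2.3} {s3.1} {s3.2} {s3.3}

Treat the ports identified at d2 as solder joints: merge, then drop.
d1 over (s1, s3) gives {out.1} {out.2} {out.3} {s1.1} {s1.2} {s1.3} {s3.1} {s3.2} {s3.3}, out.j being that stage's outer ports
d2 over (s2, s1, s3) gives {out.1, s2.2} {out.2} {out.3} {s1.1} {s1.2} {s1.3} {s2.1} {s2.3} {s3.1} {s3.2} {s3.3}, out.j being that stage's outer ports


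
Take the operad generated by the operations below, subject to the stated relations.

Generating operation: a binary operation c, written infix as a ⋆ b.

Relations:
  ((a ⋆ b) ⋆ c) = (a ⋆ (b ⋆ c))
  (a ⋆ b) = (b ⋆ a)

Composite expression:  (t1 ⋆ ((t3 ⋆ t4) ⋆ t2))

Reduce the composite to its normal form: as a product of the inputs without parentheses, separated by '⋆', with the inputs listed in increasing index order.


Reordering under c is free, so list the t-inputs canonically.
(t3 ⋆ t4) reduces to t3 ⋆ t4
((t3 ⋆ t4) ⋆ t2) reduces to t3 ⋆ t4 ⋆ t2
(t1 ⋆ ((t3 ⋆ t4) ⋆ t2)) reduces to t1 ⋆ t3 ⋆ t4 ⋆ t2
the factors in increasing index order: t1 ⋆ t2 ⋆ t3 ⋆ t4

t1 ⋆ t2 ⋆ t3 ⋆ t4


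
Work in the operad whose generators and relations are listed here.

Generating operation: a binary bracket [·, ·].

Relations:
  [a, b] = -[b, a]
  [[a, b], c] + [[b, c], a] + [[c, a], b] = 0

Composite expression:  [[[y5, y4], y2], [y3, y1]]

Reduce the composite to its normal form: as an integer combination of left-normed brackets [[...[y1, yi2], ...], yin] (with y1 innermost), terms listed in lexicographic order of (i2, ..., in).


Expand each bracket as ab - ba; the y1-initial words give the coefficients.
Composite bracket: [[[y5, y4], y2], [y3, y1]]
Full expansion: 16 signed words from ab - ba (2^4 = 16).
Words beginning with y1 determine it all:
  y1y3y2y4y5 (sign +1) contributes +[[[[y1, y3], y2], y4], y5]
  y1y3y2y5y4 (sign -1) contributes -[[[[y1, y3], y2], y5], y4]
  y1y3y4y5y2 (sign -1) contributes -[[[[y1, y3], y4], y5], y2]
  y1y3y5y4y2 (sign +1) contributes +[[[[y1, y3], y5], y4], y2]

[[[[y1, y3], y2], y4], y5] - [[[[y1, y3], y2], y5], y4] - [[[[y1, y3], y4], y5], y2] + [[[[y1, y3], y5], y4], y2]


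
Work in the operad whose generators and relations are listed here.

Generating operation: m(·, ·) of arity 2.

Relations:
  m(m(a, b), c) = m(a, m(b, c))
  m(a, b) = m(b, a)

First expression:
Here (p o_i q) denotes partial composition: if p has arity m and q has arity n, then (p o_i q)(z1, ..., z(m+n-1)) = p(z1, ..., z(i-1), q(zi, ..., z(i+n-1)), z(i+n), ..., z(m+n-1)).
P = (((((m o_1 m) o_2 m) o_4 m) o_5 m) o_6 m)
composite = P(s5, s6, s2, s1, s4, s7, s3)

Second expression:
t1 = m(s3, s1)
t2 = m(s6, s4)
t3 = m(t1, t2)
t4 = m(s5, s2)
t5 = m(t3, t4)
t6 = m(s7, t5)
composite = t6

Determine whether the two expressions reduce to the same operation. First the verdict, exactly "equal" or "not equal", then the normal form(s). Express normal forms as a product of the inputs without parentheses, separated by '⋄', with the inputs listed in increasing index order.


equal; the common form is s1 ⋄ s2 ⋄ s3 ⋄ s4 ⋄ s5 ⋄ s6 ⋄ s7

In normal form, the first expression is s1 ⋄ s2 ⋄ s3 ⋄ s4 ⋄ s5 ⋄ s6 ⋄ s7
In normal form, the second expression is s1 ⋄ s2 ⋄ s3 ⋄ s4 ⋄ s5 ⋄ s6 ⋄ s7
Both agree, so they are equal.


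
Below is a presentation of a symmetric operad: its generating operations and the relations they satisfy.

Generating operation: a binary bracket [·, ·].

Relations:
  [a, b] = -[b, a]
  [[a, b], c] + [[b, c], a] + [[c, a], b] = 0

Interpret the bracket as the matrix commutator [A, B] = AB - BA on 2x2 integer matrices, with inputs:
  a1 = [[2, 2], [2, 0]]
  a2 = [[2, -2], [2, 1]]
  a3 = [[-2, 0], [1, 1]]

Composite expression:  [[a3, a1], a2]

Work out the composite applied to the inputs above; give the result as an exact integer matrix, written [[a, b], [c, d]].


[[4, 14], [16, -4]]

[a3, a1] = [[-2, -6], [8, 2]]
[[a3, a1], a2] = [[4, 14], [16, -4]]


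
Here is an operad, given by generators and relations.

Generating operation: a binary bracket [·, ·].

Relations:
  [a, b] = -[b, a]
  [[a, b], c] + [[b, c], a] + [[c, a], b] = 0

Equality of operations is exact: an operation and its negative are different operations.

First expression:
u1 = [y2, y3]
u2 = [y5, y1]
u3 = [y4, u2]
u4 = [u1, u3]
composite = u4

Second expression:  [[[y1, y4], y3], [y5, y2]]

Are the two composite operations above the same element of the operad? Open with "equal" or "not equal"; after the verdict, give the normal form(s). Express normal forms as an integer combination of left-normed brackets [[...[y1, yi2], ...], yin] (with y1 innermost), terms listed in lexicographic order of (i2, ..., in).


not equal: they reduce to -[[[[y1, y5], y4], y2], y3] + [[[[y1, y5], y4], y3], y2] and -[[[[y1, y4], y3], y2], y5] + [[[[y1, y4], y3], y5], y2]

Normal form of the first expression: -[[[[y1, y5], y4], y2], y3] + [[[[y1, y5], y4], y3], y2]
Normal form of the second expression: -[[[[y1, y4], y3], y2], y5] + [[[[y1, y4], y3], y5], y2]
No match — not equal.


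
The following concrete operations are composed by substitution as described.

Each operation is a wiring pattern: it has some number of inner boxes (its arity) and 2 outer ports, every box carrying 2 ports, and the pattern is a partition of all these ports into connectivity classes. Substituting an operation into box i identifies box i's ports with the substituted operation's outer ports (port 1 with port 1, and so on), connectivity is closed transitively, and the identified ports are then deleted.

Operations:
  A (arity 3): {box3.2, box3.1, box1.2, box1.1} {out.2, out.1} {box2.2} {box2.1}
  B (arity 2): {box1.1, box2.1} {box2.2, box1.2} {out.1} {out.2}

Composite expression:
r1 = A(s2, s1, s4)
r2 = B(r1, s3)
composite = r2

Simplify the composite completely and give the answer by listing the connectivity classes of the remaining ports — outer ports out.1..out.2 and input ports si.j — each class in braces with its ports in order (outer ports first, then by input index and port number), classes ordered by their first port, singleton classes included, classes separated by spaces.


{out.1} {out.2} {s1.1} {s1.2} {s2.1, s2.2, s4.1, s4.2} {s3.1, s3.2}


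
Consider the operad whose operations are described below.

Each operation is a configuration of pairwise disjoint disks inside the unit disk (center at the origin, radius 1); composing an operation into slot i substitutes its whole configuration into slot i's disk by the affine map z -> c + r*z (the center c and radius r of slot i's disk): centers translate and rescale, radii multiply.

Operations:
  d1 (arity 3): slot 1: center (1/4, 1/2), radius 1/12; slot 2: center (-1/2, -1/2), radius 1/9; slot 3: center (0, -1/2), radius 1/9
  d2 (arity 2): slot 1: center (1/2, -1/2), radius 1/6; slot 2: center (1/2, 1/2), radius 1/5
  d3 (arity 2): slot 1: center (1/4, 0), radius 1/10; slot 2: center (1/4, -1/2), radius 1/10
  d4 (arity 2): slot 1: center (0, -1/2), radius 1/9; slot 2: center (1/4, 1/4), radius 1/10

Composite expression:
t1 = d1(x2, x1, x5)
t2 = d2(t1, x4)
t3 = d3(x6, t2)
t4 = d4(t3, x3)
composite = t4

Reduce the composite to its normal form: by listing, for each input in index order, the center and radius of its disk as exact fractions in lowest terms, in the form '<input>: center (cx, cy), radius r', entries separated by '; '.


x1: center (7/216, -607/1080), radius 1/4860; x2: center (73/2160, -121/216), radius 1/6480; x3: center (1/4, 1/4), radius 1/10; x4: center (1/30, -11/20), radius 1/450; x5: center (1/30, -607/1080), radius 1/4860; x6: center (1/36, -1/2), radius 1/90

Follow each x-input down from d4: c' goes to c + r*c', radius to r*r'.
input x6: applying the 2 nested substitutions gives center (1/36, -1/2), radius 1/90
input x2: applying the 4 nested substitutions gives center (73/2160, -121/216), radius 1/6480
input x1: applying the 4 nested substitutions gives center (7/216, -607/1080), radius 1/4860
input x5: applying the 4 nested substitutions gives center (1/30, -607/1080), radius 1/4860
input x4: applying the 3 nested substitutions gives center (1/30, -11/20), radius 1/450
input x3: applying the 1 nested substitution gives center (1/4, 1/4), radius 1/10


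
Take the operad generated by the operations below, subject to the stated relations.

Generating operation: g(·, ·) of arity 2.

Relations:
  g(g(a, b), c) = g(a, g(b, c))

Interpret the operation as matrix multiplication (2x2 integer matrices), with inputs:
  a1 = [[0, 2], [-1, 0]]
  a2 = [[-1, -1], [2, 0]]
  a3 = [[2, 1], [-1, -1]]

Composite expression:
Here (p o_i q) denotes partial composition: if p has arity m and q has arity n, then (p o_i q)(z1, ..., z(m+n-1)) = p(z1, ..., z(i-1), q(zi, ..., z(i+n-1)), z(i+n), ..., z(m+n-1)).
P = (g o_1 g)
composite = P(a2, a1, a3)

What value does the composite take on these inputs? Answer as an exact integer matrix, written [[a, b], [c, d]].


[[4, 3], [-4, -4]]

g(a2, a1) = [[1, -2], [0, 4]]
g(g(a2, a1), a3) = [[4, 3], [-4, -4]]


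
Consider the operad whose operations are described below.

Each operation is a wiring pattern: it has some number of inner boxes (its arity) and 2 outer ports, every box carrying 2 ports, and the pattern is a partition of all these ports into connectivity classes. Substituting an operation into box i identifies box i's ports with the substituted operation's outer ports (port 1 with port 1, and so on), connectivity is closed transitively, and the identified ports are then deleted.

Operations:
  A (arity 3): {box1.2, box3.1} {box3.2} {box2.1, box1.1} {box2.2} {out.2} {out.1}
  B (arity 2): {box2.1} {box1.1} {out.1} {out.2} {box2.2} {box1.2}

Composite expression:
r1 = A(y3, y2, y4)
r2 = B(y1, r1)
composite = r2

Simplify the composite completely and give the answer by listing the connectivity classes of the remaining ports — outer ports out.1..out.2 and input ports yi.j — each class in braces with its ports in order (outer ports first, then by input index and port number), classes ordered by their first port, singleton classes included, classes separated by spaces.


{out.1} {out.2} {y1.1} {y1.2} {y2.1, y3.1} {y2.2} {y3.2, y4.1} {y4.2}

Substituting into B glues patterns; closure does the rest.
the subtree at A composes to {out.1} {out.2} {y2.1, y3.1} {y2.2} {y3.2, y4.1} {y4.2} on (y3, y2, y4); out.j = own outer ports
the subtree at B composes to {out.1} {out.2} {y1.1} {y1.2} {y2.1, y3.1} {y2.2} {y3.2, y4.1} {y4.2} on (y1, y3, y2, y4); out.j = own outer ports


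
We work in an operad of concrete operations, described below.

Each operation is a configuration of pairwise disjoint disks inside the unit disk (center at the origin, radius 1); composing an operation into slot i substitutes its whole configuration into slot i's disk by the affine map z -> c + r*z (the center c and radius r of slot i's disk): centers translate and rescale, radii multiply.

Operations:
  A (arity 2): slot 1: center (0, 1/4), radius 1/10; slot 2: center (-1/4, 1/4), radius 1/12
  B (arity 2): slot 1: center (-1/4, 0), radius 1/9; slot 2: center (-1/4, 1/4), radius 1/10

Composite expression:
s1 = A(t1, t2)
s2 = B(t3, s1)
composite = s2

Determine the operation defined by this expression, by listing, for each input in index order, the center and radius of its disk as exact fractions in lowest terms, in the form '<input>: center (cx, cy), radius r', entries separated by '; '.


t1: center (-1/4, 11/40), radius 1/100; t2: center (-11/40, 11/40), radius 1/120; t3: center (-1/4, 0), radius 1/9

Only the slot chain above each t matters under B; compose those maps.
t3 passes through 1 substitution, ending at center (-1/4, 0), radius 1/9
t1 passes through 2 substitutions, ending at center (-1/4, 11/40), radius 1/100
t2 passes through 2 substitutions, ending at center (-11/40, 11/40), radius 1/120


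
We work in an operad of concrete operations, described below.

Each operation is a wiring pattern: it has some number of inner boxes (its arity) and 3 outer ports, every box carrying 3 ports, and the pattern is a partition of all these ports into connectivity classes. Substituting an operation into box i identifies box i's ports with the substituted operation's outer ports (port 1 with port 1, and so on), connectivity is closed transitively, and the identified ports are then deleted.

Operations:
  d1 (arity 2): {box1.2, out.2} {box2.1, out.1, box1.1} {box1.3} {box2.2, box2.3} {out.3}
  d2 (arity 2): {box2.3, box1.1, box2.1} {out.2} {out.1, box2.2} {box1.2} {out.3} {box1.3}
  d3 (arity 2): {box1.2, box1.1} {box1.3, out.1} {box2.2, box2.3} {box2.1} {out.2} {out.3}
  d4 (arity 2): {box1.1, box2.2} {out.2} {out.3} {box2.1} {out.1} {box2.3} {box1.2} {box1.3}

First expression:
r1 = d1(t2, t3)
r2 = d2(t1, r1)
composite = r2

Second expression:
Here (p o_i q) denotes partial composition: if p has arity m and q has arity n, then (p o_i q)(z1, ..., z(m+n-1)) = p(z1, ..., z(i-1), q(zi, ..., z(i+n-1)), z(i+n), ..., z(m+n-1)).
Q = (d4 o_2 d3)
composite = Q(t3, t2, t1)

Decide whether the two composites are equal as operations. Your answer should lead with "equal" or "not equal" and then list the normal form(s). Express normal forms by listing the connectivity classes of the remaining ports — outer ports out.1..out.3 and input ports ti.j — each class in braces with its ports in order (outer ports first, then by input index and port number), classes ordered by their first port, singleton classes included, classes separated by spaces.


The first expression, normalized: {out.1, t2.2} {out.2} {out.3} {t1.1, t2.1, t3.1} {t1.2} {t1.3} {t2.3} {t3.2, t3.3}
The second expression, normalized: {out.1} {out.2} {out.3} {t1.1} {t1.2, t1.3} {t2.1, t2.2} {t2.3} {t3.1} {t3.2} {t3.3}
No match — not equal.

not equal; first: {out.1, t2.2} {out.2} {out.3} {t1.1, t2.1, t3.1} {t1.2} {t1.3} {t2.3} {t3.2, t3.3}; second: {out.1} {out.2} {out.3} {t1.1} {t1.2, t1.3} {t2.1, t2.2} {t2.3} {t3.1} {t3.2} {t3.3}


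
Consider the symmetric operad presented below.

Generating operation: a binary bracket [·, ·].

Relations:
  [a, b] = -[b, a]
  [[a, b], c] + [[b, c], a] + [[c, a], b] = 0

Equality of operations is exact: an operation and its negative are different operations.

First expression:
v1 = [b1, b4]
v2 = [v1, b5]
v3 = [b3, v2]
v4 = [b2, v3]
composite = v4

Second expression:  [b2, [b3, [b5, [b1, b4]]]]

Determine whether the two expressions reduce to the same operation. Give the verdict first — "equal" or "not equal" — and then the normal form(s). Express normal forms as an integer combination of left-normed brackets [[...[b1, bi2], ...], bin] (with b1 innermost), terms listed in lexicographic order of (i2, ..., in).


The first expression reduces to [[[[b1, b4], b5], b3], b2]
The second expression reduces to -[[[[b1, b4], b5], b3], b2]
No match — not equal.

not equal; first: [[[[b1, b4], b5], b3], b2]; second: -[[[[b1, b4], b5], b3], b2]


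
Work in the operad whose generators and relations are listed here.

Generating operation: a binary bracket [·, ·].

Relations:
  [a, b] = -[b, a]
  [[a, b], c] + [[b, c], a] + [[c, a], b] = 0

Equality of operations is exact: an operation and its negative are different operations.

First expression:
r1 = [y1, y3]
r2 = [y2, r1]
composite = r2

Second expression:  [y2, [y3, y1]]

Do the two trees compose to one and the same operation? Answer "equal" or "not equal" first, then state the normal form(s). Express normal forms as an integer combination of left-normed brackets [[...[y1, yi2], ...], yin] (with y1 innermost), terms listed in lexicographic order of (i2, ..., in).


not equal — first -[[y1, y3], y2], second [[y1, y3], y2]


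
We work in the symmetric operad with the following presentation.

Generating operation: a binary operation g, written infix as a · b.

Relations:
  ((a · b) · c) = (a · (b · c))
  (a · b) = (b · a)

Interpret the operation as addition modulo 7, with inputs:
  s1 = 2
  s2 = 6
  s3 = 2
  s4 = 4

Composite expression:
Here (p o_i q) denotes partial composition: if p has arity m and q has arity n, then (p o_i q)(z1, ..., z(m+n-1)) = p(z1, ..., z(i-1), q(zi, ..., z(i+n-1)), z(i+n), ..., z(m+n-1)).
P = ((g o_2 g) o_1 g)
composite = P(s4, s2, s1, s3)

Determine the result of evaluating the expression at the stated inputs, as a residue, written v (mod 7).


0 (mod 7)


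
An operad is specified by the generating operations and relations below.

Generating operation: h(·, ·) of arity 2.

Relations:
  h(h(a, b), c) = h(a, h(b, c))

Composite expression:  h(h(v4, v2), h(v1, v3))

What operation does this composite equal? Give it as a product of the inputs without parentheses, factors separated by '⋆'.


Under associativity of h, the answer is the v's in reading order.
h(v4, v2) collapses to v4 ⋆ v2
h(v1, v3) collapses to v1 ⋆ v3
h(h(v4, v2), h(v1, v3)) collapses to v4 ⋆ v2 ⋆ v1 ⋆ v3

v4 ⋆ v2 ⋆ v1 ⋆ v3


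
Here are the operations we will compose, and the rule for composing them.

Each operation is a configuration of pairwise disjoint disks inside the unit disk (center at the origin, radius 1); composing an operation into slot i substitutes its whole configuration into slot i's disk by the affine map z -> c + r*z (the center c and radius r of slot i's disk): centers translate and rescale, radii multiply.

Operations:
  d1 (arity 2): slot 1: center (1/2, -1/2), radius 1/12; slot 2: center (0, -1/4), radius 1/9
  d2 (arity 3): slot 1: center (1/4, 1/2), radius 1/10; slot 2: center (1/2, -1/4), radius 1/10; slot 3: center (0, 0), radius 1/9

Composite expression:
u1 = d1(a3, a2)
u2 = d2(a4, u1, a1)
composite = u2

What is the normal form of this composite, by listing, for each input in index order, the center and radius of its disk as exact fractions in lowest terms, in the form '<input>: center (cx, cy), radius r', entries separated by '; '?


a1: center (0, 0), radius 1/9; a2: center (1/2, -11/40), radius 1/90; a3: center (11/20, -3/10), radius 1/120; a4: center (1/4, 1/2), radius 1/10

Affine substitution under d2: radii multiply and a-centers shift.
tracing a4 down its 1-map path: center (1/4, 1/2), radius 1/10
tracing a3 down its 2-map path: center (11/20, -3/10), radius 1/120
tracing a2 down its 2-map path: center (1/2, -11/40), radius 1/90
tracing a1 down its 1-map path: center (0, 0), radius 1/9


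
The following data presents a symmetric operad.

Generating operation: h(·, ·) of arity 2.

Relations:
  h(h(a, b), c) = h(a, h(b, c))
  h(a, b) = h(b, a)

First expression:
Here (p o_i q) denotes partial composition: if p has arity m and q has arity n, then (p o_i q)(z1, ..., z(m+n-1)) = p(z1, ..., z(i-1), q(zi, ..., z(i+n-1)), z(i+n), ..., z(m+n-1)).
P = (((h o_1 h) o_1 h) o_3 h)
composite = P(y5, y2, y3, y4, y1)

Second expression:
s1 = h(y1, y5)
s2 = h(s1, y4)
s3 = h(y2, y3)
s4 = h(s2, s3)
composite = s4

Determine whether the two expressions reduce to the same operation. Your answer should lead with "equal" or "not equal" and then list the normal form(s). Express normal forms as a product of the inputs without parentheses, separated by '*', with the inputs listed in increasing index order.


The first composite normalizes to y1 * y2 * y3 * y4 * y5
The second composite normalizes to y1 * y2 * y3 * y4 * y5
Both agree, so they are equal.

equal: each reduces to y1 * y2 * y3 * y4 * y5


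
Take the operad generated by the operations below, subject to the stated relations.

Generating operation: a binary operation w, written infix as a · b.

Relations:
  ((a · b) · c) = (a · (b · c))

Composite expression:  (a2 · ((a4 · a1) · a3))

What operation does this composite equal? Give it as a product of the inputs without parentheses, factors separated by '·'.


a2 · a4 · a1 · a3


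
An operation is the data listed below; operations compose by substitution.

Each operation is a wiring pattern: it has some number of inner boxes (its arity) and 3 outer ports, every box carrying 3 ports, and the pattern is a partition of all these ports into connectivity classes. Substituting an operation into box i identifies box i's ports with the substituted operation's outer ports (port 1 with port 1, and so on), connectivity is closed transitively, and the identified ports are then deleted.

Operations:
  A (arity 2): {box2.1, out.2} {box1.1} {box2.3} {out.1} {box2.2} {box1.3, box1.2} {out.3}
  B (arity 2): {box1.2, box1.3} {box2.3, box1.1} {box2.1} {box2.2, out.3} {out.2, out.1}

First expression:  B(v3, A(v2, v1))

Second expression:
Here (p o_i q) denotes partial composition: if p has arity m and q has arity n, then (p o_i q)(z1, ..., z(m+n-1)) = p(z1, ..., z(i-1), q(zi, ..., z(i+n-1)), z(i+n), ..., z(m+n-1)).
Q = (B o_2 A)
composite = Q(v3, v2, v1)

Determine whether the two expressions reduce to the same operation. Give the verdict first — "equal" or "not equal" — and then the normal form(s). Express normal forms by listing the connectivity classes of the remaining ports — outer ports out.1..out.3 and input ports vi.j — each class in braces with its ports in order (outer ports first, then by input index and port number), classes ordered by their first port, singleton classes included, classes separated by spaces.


equal; the common form is {out.1, out.2} {out.3, v1.1} {v1.2} {v1.3} {v2.1} {v2.2, v2.3} {v3.1} {v3.2, v3.3}

The first composite normalizes to {out.1, out.2} {out.3, v1.1} {v1.2} {v1.3} {v2.1} {v2.2, v2.3} {v3.1} {v3.2, v3.3}
The second composite normalizes to {out.1, out.2} {out.3, v1.1} {v1.2} {v1.3} {v2.1} {v2.2, v2.3} {v3.1} {v3.2, v3.3}
Identical normal forms: equal.


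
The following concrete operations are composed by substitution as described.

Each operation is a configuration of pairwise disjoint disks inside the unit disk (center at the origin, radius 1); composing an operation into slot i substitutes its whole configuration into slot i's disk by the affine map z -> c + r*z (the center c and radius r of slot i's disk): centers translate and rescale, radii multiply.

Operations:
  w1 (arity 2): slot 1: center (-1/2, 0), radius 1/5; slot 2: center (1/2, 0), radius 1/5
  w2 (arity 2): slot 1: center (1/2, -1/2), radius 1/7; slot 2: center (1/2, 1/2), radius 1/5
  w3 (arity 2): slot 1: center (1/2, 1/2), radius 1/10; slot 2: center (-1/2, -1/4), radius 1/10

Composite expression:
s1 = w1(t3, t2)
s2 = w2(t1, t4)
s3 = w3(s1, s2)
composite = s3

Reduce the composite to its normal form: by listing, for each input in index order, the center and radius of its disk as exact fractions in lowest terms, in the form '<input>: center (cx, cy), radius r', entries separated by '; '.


t1: center (-9/20, -3/10), radius 1/70; t2: center (11/20, 1/2), radius 1/50; t3: center (9/20, 1/2), radius 1/50; t4: center (-9/20, -1/5), radius 1/50

Below w3, radii multiply path by path; the t-disk centers shift.
for t3, the 2-step affine chain lands on center (9/20, 1/2), radius 1/50
for t2, the 2-step affine chain lands on center (11/20, 1/2), radius 1/50
for t1, the 2-step affine chain lands on center (-9/20, -3/10), radius 1/70
for t4, the 2-step affine chain lands on center (-9/20, -1/5), radius 1/50


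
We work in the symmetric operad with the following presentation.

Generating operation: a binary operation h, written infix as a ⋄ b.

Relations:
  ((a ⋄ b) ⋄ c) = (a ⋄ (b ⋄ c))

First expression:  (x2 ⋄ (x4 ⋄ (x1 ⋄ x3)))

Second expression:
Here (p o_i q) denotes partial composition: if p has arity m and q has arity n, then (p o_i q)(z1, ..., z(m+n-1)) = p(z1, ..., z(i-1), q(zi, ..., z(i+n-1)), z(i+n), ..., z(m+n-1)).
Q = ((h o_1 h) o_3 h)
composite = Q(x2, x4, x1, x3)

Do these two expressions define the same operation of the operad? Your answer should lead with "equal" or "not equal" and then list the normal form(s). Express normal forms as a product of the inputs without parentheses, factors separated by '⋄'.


equal — both sides give x2 ⋄ x4 ⋄ x1 ⋄ x3

The first expression, normalized: x2 ⋄ x4 ⋄ x1 ⋄ x3
The second expression, normalized: x2 ⋄ x4 ⋄ x1 ⋄ x3
The forms coincide; equal.


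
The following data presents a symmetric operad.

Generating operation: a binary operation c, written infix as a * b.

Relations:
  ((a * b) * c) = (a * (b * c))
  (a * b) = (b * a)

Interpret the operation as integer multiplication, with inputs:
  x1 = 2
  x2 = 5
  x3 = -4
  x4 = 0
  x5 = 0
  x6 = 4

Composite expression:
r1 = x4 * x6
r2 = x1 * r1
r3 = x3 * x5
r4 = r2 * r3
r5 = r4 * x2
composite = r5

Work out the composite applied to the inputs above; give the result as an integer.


(x4 * x6) = 0
(x1 * (x4 * x6)) = 0
(x3 * x5) = 0
((x1 * (x4 * x6)) * (x3 * x5)) = 0
(((x1 * (x4 * x6)) * (x3 * x5)) * x2) = 0

0


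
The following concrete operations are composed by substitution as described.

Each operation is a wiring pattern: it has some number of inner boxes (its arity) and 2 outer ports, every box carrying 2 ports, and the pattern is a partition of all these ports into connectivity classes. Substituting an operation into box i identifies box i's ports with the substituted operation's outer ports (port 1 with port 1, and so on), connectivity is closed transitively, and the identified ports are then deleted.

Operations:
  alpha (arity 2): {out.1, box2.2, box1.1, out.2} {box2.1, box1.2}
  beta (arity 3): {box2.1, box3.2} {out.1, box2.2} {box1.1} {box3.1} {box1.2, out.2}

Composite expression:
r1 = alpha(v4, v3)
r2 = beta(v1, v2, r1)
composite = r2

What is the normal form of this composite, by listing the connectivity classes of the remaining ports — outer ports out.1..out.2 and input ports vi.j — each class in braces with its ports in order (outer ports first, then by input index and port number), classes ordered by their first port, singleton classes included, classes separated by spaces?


After gluing at beta, chains via deleted ports link the v-ports.
alpha over (v4, v3) gives {out.1, out.2, v3.2, v4.1} {v3.1, v4.2}, out.j being that stage's outer ports
beta over (v1, v2, v4, v3) gives {out.1, v2.2} {out.2, v1.2} {v1.1} {v2.1, v3.2, v4.1} {v3.1, v4.2}, out.j being that stage's outer ports

{out.1, v2.2} {out.2, v1.2} {v1.1} {v2.1, v3.2, v4.1} {v3.1, v4.2}


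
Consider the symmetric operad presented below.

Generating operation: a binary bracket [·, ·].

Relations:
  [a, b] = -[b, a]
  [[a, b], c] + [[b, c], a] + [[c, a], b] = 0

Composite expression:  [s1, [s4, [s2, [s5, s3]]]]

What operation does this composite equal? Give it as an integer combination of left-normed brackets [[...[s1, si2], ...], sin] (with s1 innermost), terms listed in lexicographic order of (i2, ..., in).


Expand each bracket as ab - ba; the s1-initial words give the coefficients.
Composite bracket: [s1, [s4, [s2, [s5, s3]]]]
Each bracket splits as ab - ba, giving 16 signed words (2^4 = 16).
The s1-initial words carry the normal form:
  the word s1s2s3s5s4 carries sign +1 and contributes +[[[[s1, s2], s3], s5], s4]
  the word s1s2s5s3s4 carries sign -1 and contributes -[[[[s1, s2], s5], s3], s4]
  the word s1s3s5s2s4 carries sign -1 and contributes -[[[[s1, s3], s5], s2], s4]
  the word s1s4s2s3s5 carries sign -1 and contributes -[[[[s1, s4], s2], s3], s5]
  the word s1s4s2s5s3 carries sign +1 and contributes +[[[[s1, s4], s2], s5], s3]
  the word s1s4s3s5s2 carries sign +1 and contributes +[[[[s1, s4], s3], s5], s2]
  the word s1s4s5s3s2 carries sign -1 and contributes -[[[[s1, s4], s5], s3], s2]
  the word s1s5s3s2s4 carries sign +1 and contributes +[[[[s1, s5], s3], s2], s4]

[[[[s1, s2], s3], s5], s4] - [[[[s1, s2], s5], s3], s4] - [[[[s1, s3], s5], s2], s4] - [[[[s1, s4], s2], s3], s5] + [[[[s1, s4], s2], s5], s3] + [[[[s1, s4], s3], s5], s2] - [[[[s1, s4], s5], s3], s2] + [[[[s1, s5], s3], s2], s4]


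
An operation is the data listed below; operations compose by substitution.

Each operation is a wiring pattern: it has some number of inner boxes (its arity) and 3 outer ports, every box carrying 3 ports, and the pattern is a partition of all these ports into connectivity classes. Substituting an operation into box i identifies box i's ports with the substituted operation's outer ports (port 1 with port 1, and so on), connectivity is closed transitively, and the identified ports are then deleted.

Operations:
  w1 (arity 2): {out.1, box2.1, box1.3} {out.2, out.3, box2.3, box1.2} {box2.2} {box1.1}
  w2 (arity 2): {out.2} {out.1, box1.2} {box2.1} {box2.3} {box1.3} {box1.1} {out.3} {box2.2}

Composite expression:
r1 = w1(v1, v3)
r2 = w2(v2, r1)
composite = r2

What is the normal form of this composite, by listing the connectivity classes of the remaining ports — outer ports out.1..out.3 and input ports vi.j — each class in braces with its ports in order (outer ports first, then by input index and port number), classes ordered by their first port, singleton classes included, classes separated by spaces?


{out.1, v2.2} {out.2} {out.3} {v1.1} {v1.2, v3.3} {v1.3, v3.1} {v2.1} {v2.3} {v3.2}

Reachability decides: close wires over w2-identified ports.
the subtree at w1 composes to {out.1, v1.3, v3.1} {out.2, out.3, v1.2, v3.3} {v1.1} {v3.2} on (v1, v3); out.j = own outer ports
the subtree at w2 composes to {out.1, v2.2} {out.2} {out.3} {v1.1} {v1.2, v3.3} {v1.3, v3.1} {v2.1} {v2.3} {v3.2} on (v2, v1, v3); out.j = own outer ports


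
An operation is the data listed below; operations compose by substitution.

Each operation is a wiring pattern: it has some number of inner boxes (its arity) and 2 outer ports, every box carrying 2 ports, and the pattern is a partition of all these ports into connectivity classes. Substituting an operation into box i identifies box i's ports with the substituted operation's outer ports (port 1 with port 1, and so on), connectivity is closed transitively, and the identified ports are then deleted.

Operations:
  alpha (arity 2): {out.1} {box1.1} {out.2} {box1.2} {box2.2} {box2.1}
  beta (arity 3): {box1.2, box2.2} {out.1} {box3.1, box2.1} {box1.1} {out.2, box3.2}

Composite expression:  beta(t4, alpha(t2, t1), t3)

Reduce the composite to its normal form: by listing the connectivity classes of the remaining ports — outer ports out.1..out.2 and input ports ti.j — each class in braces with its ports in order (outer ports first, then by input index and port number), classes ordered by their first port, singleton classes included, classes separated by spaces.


Treat the ports identified at beta as solder joints: merge, then drop.
composing alpha on (t2, t1), with out.j its own outer ports: {out.1} {out.2} {t1.1} {t1.2} {t2.1} {t2.2}
composing beta on (t4, t2, t1, t3), with out.j its own outer ports: {out.1} {out.2, t3.2} {t1.1} {t1.2} {t2.1} {t2.2} {t3.1} {t4.1} {t4.2}

{out.1} {out.2, t3.2} {t1.1} {t1.2} {t2.1} {t2.2} {t3.1} {t4.1} {t4.2}


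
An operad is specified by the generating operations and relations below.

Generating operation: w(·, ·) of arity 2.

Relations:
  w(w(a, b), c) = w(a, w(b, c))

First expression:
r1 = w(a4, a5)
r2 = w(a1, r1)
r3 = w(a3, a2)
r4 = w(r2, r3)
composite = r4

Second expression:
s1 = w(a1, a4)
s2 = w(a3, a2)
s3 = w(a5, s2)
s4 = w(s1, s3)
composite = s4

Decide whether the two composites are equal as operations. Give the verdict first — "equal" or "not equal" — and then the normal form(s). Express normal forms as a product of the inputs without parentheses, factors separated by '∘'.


equal — both sides give a1 ∘ a4 ∘ a5 ∘ a3 ∘ a2

In normal form, the first expression is a1 ∘ a4 ∘ a5 ∘ a3 ∘ a2
In normal form, the second expression is a1 ∘ a4 ∘ a5 ∘ a3 ∘ a2
One common form — equal.


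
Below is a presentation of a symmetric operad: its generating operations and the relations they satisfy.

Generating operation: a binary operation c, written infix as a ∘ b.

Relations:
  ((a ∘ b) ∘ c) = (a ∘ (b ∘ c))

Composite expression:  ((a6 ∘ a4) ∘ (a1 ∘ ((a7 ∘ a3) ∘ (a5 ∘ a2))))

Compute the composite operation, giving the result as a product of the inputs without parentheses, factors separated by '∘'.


a6 ∘ a4 ∘ a1 ∘ a7 ∘ a3 ∘ a5 ∘ a2

The c-tree's shape is irrelevant; the a-reading-order decides.
(a6 ∘ a4) unparenthesizes to a6 ∘ a4
(a7 ∘ a3) unparenthesizes to a7 ∘ a3
(a5 ∘ a2) unparenthesizes to a5 ∘ a2
((a7 ∘ a3) ∘ (a5 ∘ a2)) unparenthesizes to a7 ∘ a3 ∘ a5 ∘ a2
(a1 ∘ ((a7 ∘ a3) ∘ (a5 ∘ a2))) unparenthesizes to a1 ∘ a7 ∘ a3 ∘ a5 ∘ a2
((a6 ∘ a4) ∘ (a1 ∘ ((a7 ∘ a3) ∘ (a5 ∘ a2)))) unparenthesizes to a6 ∘ a4 ∘ a1 ∘ a7 ∘ a3 ∘ a5 ∘ a2


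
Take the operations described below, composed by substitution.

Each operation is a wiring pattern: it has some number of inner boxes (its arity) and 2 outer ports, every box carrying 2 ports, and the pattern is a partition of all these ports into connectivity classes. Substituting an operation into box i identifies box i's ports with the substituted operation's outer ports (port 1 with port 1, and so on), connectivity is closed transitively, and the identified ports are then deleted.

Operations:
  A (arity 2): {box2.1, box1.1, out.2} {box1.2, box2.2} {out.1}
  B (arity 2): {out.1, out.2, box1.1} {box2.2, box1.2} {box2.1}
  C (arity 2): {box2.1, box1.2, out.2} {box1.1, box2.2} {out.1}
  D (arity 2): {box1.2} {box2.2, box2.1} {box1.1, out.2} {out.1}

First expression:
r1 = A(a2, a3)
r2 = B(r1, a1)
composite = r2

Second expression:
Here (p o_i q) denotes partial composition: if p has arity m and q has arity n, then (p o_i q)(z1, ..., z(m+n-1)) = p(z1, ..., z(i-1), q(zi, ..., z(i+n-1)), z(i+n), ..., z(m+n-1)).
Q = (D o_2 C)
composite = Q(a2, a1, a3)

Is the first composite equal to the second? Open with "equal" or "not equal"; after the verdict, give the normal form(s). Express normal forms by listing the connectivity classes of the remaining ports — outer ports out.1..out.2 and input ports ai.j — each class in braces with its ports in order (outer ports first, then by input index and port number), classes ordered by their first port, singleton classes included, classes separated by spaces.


not equal: they reduce to {out.1, out.2} {a1.1} {a1.2, a2.1, a3.1} {a2.2, a3.2} and {out.1} {out.2, a2.1} {a1.1, a3.2} {a1.2, a3.1} {a2.2}

The first expression reduces to {out.1, out.2} {a1.1} {a1.2, a2.1, a3.1} {a2.2, a3.2}
The second expression reduces to {out.1} {out.2, a2.1} {a1.1, a3.2} {a1.2, a3.1} {a2.2}
Different reductions; not equal.


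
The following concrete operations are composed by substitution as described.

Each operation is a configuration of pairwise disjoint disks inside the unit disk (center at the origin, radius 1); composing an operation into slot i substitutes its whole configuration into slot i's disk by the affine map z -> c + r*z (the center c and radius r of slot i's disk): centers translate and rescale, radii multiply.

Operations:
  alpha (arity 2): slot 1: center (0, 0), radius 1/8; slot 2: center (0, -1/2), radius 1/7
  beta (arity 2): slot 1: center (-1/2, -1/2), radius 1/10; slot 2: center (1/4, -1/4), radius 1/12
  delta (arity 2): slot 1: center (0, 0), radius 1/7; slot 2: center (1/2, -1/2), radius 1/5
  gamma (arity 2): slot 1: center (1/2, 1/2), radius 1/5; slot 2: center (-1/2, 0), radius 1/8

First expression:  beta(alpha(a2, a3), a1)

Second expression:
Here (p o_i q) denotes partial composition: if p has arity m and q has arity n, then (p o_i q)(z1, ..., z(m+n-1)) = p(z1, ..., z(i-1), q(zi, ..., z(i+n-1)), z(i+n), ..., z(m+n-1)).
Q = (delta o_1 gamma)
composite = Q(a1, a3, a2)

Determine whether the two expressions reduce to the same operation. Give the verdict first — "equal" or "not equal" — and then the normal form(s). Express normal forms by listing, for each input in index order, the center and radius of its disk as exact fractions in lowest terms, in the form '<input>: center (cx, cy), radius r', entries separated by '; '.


not equal: they reduce to a1: center (1/4, -1/4), radius 1/12; a2: center (-1/2, -1/2), radius 1/80; a3: center (-1/2, -11/20), radius 1/70 and a1: center (1/14, 1/14), radius 1/35; a2: center (1/2, -1/2), radius 1/5; a3: center (-1/14, 0), radius 1/56

Reducing the first expression gives a1: center (1/4, -1/4), radius 1/12; a2: center (-1/2, -1/2), radius 1/80; a3: center (-1/2, -11/20), radius 1/70
Reducing the second expression gives a1: center (1/14, 1/14), radius 1/35; a2: center (1/2, -1/2), radius 1/5; a3: center (-1/14, 0), radius 1/56
The forms do not match — not equal.
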